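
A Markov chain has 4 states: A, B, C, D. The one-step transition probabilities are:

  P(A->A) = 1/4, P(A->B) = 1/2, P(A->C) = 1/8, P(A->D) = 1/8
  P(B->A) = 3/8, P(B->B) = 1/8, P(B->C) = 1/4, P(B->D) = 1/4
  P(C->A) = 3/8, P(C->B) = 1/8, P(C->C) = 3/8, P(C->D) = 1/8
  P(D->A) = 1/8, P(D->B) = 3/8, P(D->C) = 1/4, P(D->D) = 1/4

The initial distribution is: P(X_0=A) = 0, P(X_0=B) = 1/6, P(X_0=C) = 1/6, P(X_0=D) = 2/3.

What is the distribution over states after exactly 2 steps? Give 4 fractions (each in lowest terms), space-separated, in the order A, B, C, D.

Propagating the distribution step by step (d_{t+1} = d_t * P):
d_0 = (A=0, B=1/6, C=1/6, D=2/3)
  d_1[A] = 0*1/4 + 1/6*3/8 + 1/6*3/8 + 2/3*1/8 = 5/24
  d_1[B] = 0*1/2 + 1/6*1/8 + 1/6*1/8 + 2/3*3/8 = 7/24
  d_1[C] = 0*1/8 + 1/6*1/4 + 1/6*3/8 + 2/3*1/4 = 13/48
  d_1[D] = 0*1/8 + 1/6*1/4 + 1/6*1/8 + 2/3*1/4 = 11/48
d_1 = (A=5/24, B=7/24, C=13/48, D=11/48)
  d_2[A] = 5/24*1/4 + 7/24*3/8 + 13/48*3/8 + 11/48*1/8 = 7/24
  d_2[B] = 5/24*1/2 + 7/24*1/8 + 13/48*1/8 + 11/48*3/8 = 25/96
  d_2[C] = 5/24*1/8 + 7/24*1/4 + 13/48*3/8 + 11/48*1/4 = 33/128
  d_2[D] = 5/24*1/8 + 7/24*1/4 + 13/48*1/8 + 11/48*1/4 = 73/384
d_2 = (A=7/24, B=25/96, C=33/128, D=73/384)

Answer: 7/24 25/96 33/128 73/384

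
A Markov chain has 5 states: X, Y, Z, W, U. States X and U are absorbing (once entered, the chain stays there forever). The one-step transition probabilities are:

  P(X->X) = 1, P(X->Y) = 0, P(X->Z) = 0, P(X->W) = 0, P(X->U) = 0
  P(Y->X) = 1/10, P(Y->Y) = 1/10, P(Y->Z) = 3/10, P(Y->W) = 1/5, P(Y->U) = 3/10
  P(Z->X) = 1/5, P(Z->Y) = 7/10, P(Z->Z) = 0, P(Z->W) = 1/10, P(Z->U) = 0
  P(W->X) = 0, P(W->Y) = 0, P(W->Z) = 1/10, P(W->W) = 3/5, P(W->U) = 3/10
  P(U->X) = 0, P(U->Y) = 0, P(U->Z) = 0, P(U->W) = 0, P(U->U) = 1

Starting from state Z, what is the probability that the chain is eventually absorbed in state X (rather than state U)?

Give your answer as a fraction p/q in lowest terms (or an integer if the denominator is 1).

Answer: 100/253

Derivation:
Let a_i = P(absorbed in X | start in state i).
Boundary conditions: a_X = 1, a_U = 0.
For each transient state i, a_i = sum_j P(i->j) * a_j:
  a_Y = 1/10*a_X + 1/10*a_Y + 3/10*a_Z + 1/5*a_W + 3/10*a_U
  a_Z = 1/5*a_X + 7/10*a_Y + 0*a_Z + 1/10*a_W + 0*a_U
  a_W = 0*a_X + 0*a_Y + 1/10*a_Z + 3/5*a_W + 3/10*a_U

Substituting a_X = 1 and a_U = 0, rearrange to (I - Q) a = r where r[i] = P(i -> X):
  [9/10, -3/10, -1/5] . (a_Y, a_Z, a_W) = 1/10
  [-7/10, 1, -1/10] . (a_Y, a_Z, a_W) = 1/5
  [0, -1/10, 2/5] . (a_Y, a_Z, a_W) = 0

Solving yields:
  a_Y = 67/253
  a_Z = 100/253
  a_W = 25/253

Starting state is Z, so the absorption probability is a_Z = 100/253.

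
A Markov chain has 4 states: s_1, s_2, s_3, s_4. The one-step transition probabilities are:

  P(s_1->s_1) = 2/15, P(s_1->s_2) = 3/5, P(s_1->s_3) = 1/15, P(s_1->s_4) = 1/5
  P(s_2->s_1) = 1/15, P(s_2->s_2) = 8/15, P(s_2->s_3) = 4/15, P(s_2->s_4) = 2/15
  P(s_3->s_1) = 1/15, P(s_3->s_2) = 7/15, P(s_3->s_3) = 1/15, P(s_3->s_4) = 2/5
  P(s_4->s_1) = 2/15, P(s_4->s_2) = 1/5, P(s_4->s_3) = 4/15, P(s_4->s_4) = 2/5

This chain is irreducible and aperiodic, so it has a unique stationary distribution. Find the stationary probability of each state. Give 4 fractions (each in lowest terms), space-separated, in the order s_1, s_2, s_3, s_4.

Answer: 125/1383 403/922 191/922 367/1383

Derivation:
The stationary distribution satisfies pi = pi * P, i.e.:
  pi_s_1 = 2/15*pi_s_1 + 1/15*pi_s_2 + 1/15*pi_s_3 + 2/15*pi_s_4
  pi_s_2 = 3/5*pi_s_1 + 8/15*pi_s_2 + 7/15*pi_s_3 + 1/5*pi_s_4
  pi_s_3 = 1/15*pi_s_1 + 4/15*pi_s_2 + 1/15*pi_s_3 + 4/15*pi_s_4
  pi_s_4 = 1/5*pi_s_1 + 2/15*pi_s_2 + 2/5*pi_s_3 + 2/5*pi_s_4
with normalization: pi_s_1 + pi_s_2 + pi_s_3 + pi_s_4 = 1.

Using the first 3 balance equations plus normalization, the linear system A*pi = b is:
  [-13/15, 1/15, 1/15, 2/15] . pi = 0
  [3/5, -7/15, 7/15, 1/5] . pi = 0
  [1/15, 4/15, -14/15, 4/15] . pi = 0
  [1, 1, 1, 1] . pi = 1

Solving yields:
  pi_s_1 = 125/1383
  pi_s_2 = 403/922
  pi_s_3 = 191/922
  pi_s_4 = 367/1383

Verification (pi * P):
  125/1383*2/15 + 403/922*1/15 + 191/922*1/15 + 367/1383*2/15 = 125/1383 = pi_s_1  (ok)
  125/1383*3/5 + 403/922*8/15 + 191/922*7/15 + 367/1383*1/5 = 403/922 = pi_s_2  (ok)
  125/1383*1/15 + 403/922*4/15 + 191/922*1/15 + 367/1383*4/15 = 191/922 = pi_s_3  (ok)
  125/1383*1/5 + 403/922*2/15 + 191/922*2/5 + 367/1383*2/5 = 367/1383 = pi_s_4  (ok)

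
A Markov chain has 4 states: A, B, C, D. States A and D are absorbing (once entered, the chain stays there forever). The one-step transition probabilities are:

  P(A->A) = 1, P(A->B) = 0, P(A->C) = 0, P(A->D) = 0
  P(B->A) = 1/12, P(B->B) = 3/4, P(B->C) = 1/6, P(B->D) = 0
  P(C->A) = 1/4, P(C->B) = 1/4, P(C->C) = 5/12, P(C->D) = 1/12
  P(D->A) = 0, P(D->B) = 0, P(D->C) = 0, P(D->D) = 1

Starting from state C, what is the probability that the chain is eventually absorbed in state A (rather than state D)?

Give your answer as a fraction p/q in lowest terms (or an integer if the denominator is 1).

Answer: 4/5

Derivation:
Let a_i = P(absorbed in A | start in state i).
Boundary conditions: a_A = 1, a_D = 0.
For each transient state i, a_i = sum_j P(i->j) * a_j:
  a_B = 1/12*a_A + 3/4*a_B + 1/6*a_C + 0*a_D
  a_C = 1/4*a_A + 1/4*a_B + 5/12*a_C + 1/12*a_D

Substituting a_A = 1 and a_D = 0, rearrange to (I - Q) a = r where r[i] = P(i -> A):
  [1/4, -1/6] . (a_B, a_C) = 1/12
  [-1/4, 7/12] . (a_B, a_C) = 1/4

Solving yields:
  a_B = 13/15
  a_C = 4/5

Starting state is C, so the absorption probability is a_C = 4/5.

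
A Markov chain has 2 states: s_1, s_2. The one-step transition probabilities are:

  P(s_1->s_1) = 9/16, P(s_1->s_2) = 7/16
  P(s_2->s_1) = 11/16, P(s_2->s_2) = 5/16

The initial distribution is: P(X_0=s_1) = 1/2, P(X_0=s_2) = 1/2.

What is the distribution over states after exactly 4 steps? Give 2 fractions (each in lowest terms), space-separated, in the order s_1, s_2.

Answer: 2503/4096 1593/4096

Derivation:
Propagating the distribution step by step (d_{t+1} = d_t * P):
d_0 = (s_1=1/2, s_2=1/2)
  d_1[s_1] = 1/2*9/16 + 1/2*11/16 = 5/8
  d_1[s_2] = 1/2*7/16 + 1/2*5/16 = 3/8
d_1 = (s_1=5/8, s_2=3/8)
  d_2[s_1] = 5/8*9/16 + 3/8*11/16 = 39/64
  d_2[s_2] = 5/8*7/16 + 3/8*5/16 = 25/64
d_2 = (s_1=39/64, s_2=25/64)
  d_3[s_1] = 39/64*9/16 + 25/64*11/16 = 313/512
  d_3[s_2] = 39/64*7/16 + 25/64*5/16 = 199/512
d_3 = (s_1=313/512, s_2=199/512)
  d_4[s_1] = 313/512*9/16 + 199/512*11/16 = 2503/4096
  d_4[s_2] = 313/512*7/16 + 199/512*5/16 = 1593/4096
d_4 = (s_1=2503/4096, s_2=1593/4096)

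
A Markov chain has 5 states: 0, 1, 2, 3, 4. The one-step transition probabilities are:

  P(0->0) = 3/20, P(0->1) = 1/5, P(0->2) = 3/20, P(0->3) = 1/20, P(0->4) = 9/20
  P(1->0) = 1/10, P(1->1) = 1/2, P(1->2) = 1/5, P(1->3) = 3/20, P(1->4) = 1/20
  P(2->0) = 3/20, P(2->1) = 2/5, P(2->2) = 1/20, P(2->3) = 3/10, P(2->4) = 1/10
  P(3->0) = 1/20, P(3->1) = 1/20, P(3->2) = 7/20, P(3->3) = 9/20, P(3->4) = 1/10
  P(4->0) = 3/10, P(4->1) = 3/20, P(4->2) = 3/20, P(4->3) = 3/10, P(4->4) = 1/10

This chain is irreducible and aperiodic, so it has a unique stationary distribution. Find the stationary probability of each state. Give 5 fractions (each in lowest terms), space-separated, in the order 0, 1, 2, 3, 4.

The stationary distribution satisfies pi = pi * P, i.e.:
  pi_0 = 3/20*pi_0 + 1/10*pi_1 + 3/20*pi_2 + 1/20*pi_3 + 3/10*pi_4
  pi_1 = 1/5*pi_0 + 1/2*pi_1 + 2/5*pi_2 + 1/20*pi_3 + 3/20*pi_4
  pi_2 = 3/20*pi_0 + 1/5*pi_1 + 1/20*pi_2 + 7/20*pi_3 + 3/20*pi_4
  pi_3 = 1/20*pi_0 + 3/20*pi_1 + 3/10*pi_2 + 9/20*pi_3 + 3/10*pi_4
  pi_4 = 9/20*pi_0 + 1/20*pi_1 + 1/10*pi_2 + 1/10*pi_3 + 1/10*pi_4
with normalization: pi_0 + pi_1 + pi_2 + pi_3 + pi_4 = 1.

Using the first 4 balance equations plus normalization, the linear system A*pi = b is:
  [-17/20, 1/10, 3/20, 1/20, 3/10] . pi = 0
  [1/5, -1/2, 2/5, 1/20, 3/20] . pi = 0
  [3/20, 1/5, -19/20, 7/20, 3/20] . pi = 0
  [1/20, 3/20, 3/10, -11/20, 3/10] . pi = 0
  [1, 1, 1, 1, 1] . pi = 1

Solving yields:
  pi_0 = 13203/102101
  pi_1 = 28143/102101
  pi_2 = 20145/102101
  pi_3 = 27186/102101
  pi_4 = 13424/102101

Verification (pi * P):
  13203/102101*3/20 + 28143/102101*1/10 + 20145/102101*3/20 + 27186/102101*1/20 + 13424/102101*3/10 = 13203/102101 = pi_0  (ok)
  13203/102101*1/5 + 28143/102101*1/2 + 20145/102101*2/5 + 27186/102101*1/20 + 13424/102101*3/20 = 28143/102101 = pi_1  (ok)
  13203/102101*3/20 + 28143/102101*1/5 + 20145/102101*1/20 + 27186/102101*7/20 + 13424/102101*3/20 = 20145/102101 = pi_2  (ok)
  13203/102101*1/20 + 28143/102101*3/20 + 20145/102101*3/10 + 27186/102101*9/20 + 13424/102101*3/10 = 27186/102101 = pi_3  (ok)
  13203/102101*9/20 + 28143/102101*1/20 + 20145/102101*1/10 + 27186/102101*1/10 + 13424/102101*1/10 = 13424/102101 = pi_4  (ok)

Answer: 13203/102101 28143/102101 20145/102101 27186/102101 13424/102101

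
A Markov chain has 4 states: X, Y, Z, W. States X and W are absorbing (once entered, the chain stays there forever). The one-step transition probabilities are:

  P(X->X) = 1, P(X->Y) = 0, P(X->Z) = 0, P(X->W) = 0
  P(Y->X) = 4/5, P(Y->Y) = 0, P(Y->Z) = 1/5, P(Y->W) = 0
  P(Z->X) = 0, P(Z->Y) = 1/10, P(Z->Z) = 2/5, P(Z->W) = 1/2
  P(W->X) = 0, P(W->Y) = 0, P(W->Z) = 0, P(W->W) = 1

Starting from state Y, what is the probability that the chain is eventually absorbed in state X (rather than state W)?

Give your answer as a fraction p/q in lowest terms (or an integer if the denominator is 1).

Answer: 24/29

Derivation:
Let a_i = P(absorbed in X | start in state i).
Boundary conditions: a_X = 1, a_W = 0.
For each transient state i, a_i = sum_j P(i->j) * a_j:
  a_Y = 4/5*a_X + 0*a_Y + 1/5*a_Z + 0*a_W
  a_Z = 0*a_X + 1/10*a_Y + 2/5*a_Z + 1/2*a_W

Substituting a_X = 1 and a_W = 0, rearrange to (I - Q) a = r where r[i] = P(i -> X):
  [1, -1/5] . (a_Y, a_Z) = 4/5
  [-1/10, 3/5] . (a_Y, a_Z) = 0

Solving yields:
  a_Y = 24/29
  a_Z = 4/29

Starting state is Y, so the absorption probability is a_Y = 24/29.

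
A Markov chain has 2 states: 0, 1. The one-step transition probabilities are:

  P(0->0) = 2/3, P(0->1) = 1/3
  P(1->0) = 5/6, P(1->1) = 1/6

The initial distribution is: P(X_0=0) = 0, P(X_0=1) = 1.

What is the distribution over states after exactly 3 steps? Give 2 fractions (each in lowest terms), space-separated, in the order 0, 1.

Propagating the distribution step by step (d_{t+1} = d_t * P):
d_0 = (0=0, 1=1)
  d_1[0] = 0*2/3 + 1*5/6 = 5/6
  d_1[1] = 0*1/3 + 1*1/6 = 1/6
d_1 = (0=5/6, 1=1/6)
  d_2[0] = 5/6*2/3 + 1/6*5/6 = 25/36
  d_2[1] = 5/6*1/3 + 1/6*1/6 = 11/36
d_2 = (0=25/36, 1=11/36)
  d_3[0] = 25/36*2/3 + 11/36*5/6 = 155/216
  d_3[1] = 25/36*1/3 + 11/36*1/6 = 61/216
d_3 = (0=155/216, 1=61/216)

Answer: 155/216 61/216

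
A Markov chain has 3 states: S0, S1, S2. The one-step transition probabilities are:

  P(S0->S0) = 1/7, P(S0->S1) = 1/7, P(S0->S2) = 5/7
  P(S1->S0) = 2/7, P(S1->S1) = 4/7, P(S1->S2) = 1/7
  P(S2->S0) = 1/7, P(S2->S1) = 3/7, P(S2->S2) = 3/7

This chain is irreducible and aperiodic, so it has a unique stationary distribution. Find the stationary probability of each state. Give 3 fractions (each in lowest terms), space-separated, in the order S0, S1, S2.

Answer: 9/44 19/44 4/11

Derivation:
The stationary distribution satisfies pi = pi * P, i.e.:
  pi_S0 = 1/7*pi_S0 + 2/7*pi_S1 + 1/7*pi_S2
  pi_S1 = 1/7*pi_S0 + 4/7*pi_S1 + 3/7*pi_S2
  pi_S2 = 5/7*pi_S0 + 1/7*pi_S1 + 3/7*pi_S2
with normalization: pi_S0 + pi_S1 + pi_S2 = 1.

Using the first 2 balance equations plus normalization, the linear system A*pi = b is:
  [-6/7, 2/7, 1/7] . pi = 0
  [1/7, -3/7, 3/7] . pi = 0
  [1, 1, 1] . pi = 1

Solving yields:
  pi_S0 = 9/44
  pi_S1 = 19/44
  pi_S2 = 4/11

Verification (pi * P):
  9/44*1/7 + 19/44*2/7 + 4/11*1/7 = 9/44 = pi_S0  (ok)
  9/44*1/7 + 19/44*4/7 + 4/11*3/7 = 19/44 = pi_S1  (ok)
  9/44*5/7 + 19/44*1/7 + 4/11*3/7 = 4/11 = pi_S2  (ok)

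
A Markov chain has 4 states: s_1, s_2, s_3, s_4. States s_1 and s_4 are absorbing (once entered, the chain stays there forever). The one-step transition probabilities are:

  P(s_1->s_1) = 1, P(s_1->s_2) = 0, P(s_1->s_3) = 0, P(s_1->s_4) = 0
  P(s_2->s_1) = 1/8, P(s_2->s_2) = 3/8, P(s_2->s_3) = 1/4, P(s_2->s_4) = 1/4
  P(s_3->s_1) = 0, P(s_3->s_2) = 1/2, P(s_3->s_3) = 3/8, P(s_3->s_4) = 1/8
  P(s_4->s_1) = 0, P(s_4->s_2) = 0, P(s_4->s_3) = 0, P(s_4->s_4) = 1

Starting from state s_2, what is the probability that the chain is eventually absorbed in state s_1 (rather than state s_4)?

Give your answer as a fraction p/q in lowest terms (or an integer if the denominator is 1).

Answer: 5/17

Derivation:
Let a_i = P(absorbed in s_1 | start in state i).
Boundary conditions: a_s_1 = 1, a_s_4 = 0.
For each transient state i, a_i = sum_j P(i->j) * a_j:
  a_s_2 = 1/8*a_s_1 + 3/8*a_s_2 + 1/4*a_s_3 + 1/4*a_s_4
  a_s_3 = 0*a_s_1 + 1/2*a_s_2 + 3/8*a_s_3 + 1/8*a_s_4

Substituting a_s_1 = 1 and a_s_4 = 0, rearrange to (I - Q) a = r where r[i] = P(i -> s_1):
  [5/8, -1/4] . (a_s_2, a_s_3) = 1/8
  [-1/2, 5/8] . (a_s_2, a_s_3) = 0

Solving yields:
  a_s_2 = 5/17
  a_s_3 = 4/17

Starting state is s_2, so the absorption probability is a_s_2 = 5/17.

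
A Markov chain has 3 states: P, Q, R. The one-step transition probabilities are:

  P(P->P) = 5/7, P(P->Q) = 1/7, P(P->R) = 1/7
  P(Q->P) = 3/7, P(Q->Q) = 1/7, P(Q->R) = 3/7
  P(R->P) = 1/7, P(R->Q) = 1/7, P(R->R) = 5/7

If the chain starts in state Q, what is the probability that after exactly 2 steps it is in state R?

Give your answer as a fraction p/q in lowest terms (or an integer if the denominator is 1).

Answer: 3/7

Derivation:
Computing P^2 by repeated multiplication:
P^1 =
  P: [5/7, 1/7, 1/7]
  Q: [3/7, 1/7, 3/7]
  R: [1/7, 1/7, 5/7]
P^2 =
  P: [29/49, 1/7, 13/49]
  Q: [3/7, 1/7, 3/7]
  R: [13/49, 1/7, 29/49]

(P^2)[Q -> R] = 3/7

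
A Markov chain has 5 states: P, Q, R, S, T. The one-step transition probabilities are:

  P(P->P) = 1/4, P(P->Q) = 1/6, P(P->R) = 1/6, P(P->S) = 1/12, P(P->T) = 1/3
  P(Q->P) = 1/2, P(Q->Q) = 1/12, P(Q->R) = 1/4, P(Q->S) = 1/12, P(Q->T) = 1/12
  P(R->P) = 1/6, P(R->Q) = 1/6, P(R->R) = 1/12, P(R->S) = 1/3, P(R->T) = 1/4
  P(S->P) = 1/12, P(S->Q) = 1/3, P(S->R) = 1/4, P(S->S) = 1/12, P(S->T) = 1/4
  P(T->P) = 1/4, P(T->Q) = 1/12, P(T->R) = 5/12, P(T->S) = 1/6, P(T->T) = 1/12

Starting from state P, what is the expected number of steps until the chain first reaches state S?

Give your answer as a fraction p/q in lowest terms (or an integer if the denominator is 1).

Answer: 7602/1187

Derivation:
Let h_i = expected steps to first reach S from state i.
Boundary: h_S = 0.
First-step equations for the other states:
  h_P = 1 + 1/4*h_P + 1/6*h_Q + 1/6*h_R + 1/12*h_S + 1/3*h_T
  h_Q = 1 + 1/2*h_P + 1/12*h_Q + 1/4*h_R + 1/12*h_S + 1/12*h_T
  h_R = 1 + 1/6*h_P + 1/6*h_Q + 1/12*h_R + 1/3*h_S + 1/4*h_T
  h_T = 1 + 1/4*h_P + 1/12*h_Q + 5/12*h_R + 1/6*h_S + 1/12*h_T

Substituting h_S = 0 and rearranging gives the linear system (I - Q) h = 1:
  [3/4, -1/6, -1/6, -1/3] . (h_P, h_Q, h_R, h_T) = 1
  [-1/2, 11/12, -1/4, -1/12] . (h_P, h_Q, h_R, h_T) = 1
  [-1/6, -1/6, 11/12, -1/4] . (h_P, h_Q, h_R, h_T) = 1
  [-1/4, -1/12, -5/12, 11/12] . (h_P, h_Q, h_R, h_T) = 1

Solving yields:
  h_P = 7602/1187
  h_Q = 7668/1187
  h_R = 5913/1187
  h_T = 6753/1187

Starting state is P, so the expected hitting time is h_P = 7602/1187.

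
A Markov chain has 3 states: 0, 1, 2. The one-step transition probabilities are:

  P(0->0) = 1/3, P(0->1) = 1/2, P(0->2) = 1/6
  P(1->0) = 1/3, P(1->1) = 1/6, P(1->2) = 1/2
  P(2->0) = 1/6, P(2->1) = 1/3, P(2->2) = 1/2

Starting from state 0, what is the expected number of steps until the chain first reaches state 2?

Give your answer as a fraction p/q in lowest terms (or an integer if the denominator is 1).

Answer: 24/7

Derivation:
Let h_i = expected steps to first reach 2 from state i.
Boundary: h_2 = 0.
First-step equations for the other states:
  h_0 = 1 + 1/3*h_0 + 1/2*h_1 + 1/6*h_2
  h_1 = 1 + 1/3*h_0 + 1/6*h_1 + 1/2*h_2

Substituting h_2 = 0 and rearranging gives the linear system (I - Q) h = 1:
  [2/3, -1/2] . (h_0, h_1) = 1
  [-1/3, 5/6] . (h_0, h_1) = 1

Solving yields:
  h_0 = 24/7
  h_1 = 18/7

Starting state is 0, so the expected hitting time is h_0 = 24/7.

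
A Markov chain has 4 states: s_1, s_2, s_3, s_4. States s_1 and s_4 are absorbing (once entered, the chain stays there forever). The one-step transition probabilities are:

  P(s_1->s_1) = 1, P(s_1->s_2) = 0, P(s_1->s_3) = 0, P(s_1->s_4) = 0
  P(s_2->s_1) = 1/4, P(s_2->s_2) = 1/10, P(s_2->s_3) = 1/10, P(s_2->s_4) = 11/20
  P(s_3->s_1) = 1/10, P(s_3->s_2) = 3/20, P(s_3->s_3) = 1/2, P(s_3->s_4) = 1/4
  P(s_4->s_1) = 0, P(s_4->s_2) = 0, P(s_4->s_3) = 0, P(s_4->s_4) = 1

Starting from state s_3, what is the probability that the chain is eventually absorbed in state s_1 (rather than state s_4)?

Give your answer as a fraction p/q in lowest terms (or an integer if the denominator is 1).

Let a_i = P(absorbed in s_1 | start in state i).
Boundary conditions: a_s_1 = 1, a_s_4 = 0.
For each transient state i, a_i = sum_j P(i->j) * a_j:
  a_s_2 = 1/4*a_s_1 + 1/10*a_s_2 + 1/10*a_s_3 + 11/20*a_s_4
  a_s_3 = 1/10*a_s_1 + 3/20*a_s_2 + 1/2*a_s_3 + 1/4*a_s_4

Substituting a_s_1 = 1 and a_s_4 = 0, rearrange to (I - Q) a = r where r[i] = P(i -> s_1):
  [9/10, -1/10] . (a_s_2, a_s_3) = 1/4
  [-3/20, 1/2] . (a_s_2, a_s_3) = 1/10

Solving yields:
  a_s_2 = 9/29
  a_s_3 = 17/58

Starting state is s_3, so the absorption probability is a_s_3 = 17/58.

Answer: 17/58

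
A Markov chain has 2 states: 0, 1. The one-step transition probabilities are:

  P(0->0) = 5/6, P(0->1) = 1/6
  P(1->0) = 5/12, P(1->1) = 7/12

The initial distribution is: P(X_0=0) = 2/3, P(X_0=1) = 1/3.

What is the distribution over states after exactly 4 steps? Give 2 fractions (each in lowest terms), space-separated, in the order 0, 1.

Propagating the distribution step by step (d_{t+1} = d_t * P):
d_0 = (0=2/3, 1=1/3)
  d_1[0] = 2/3*5/6 + 1/3*5/12 = 25/36
  d_1[1] = 2/3*1/6 + 1/3*7/12 = 11/36
d_1 = (0=25/36, 1=11/36)
  d_2[0] = 25/36*5/6 + 11/36*5/12 = 305/432
  d_2[1] = 25/36*1/6 + 11/36*7/12 = 127/432
d_2 = (0=305/432, 1=127/432)
  d_3[0] = 305/432*5/6 + 127/432*5/12 = 3685/5184
  d_3[1] = 305/432*1/6 + 127/432*7/12 = 1499/5184
d_3 = (0=3685/5184, 1=1499/5184)
  d_4[0] = 3685/5184*5/6 + 1499/5184*5/12 = 44345/62208
  d_4[1] = 3685/5184*1/6 + 1499/5184*7/12 = 17863/62208
d_4 = (0=44345/62208, 1=17863/62208)

Answer: 44345/62208 17863/62208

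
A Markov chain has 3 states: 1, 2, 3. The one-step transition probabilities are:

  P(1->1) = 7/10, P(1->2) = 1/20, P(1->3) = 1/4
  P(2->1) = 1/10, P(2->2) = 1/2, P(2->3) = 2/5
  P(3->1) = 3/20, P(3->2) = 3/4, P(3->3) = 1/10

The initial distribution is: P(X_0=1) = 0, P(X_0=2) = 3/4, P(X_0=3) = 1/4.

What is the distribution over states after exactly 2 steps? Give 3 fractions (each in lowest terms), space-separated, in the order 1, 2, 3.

Propagating the distribution step by step (d_{t+1} = d_t * P):
d_0 = (1=0, 2=3/4, 3=1/4)
  d_1[1] = 0*7/10 + 3/4*1/10 + 1/4*3/20 = 9/80
  d_1[2] = 0*1/20 + 3/4*1/2 + 1/4*3/4 = 9/16
  d_1[3] = 0*1/4 + 3/4*2/5 + 1/4*1/10 = 13/40
d_1 = (1=9/80, 2=9/16, 3=13/40)
  d_2[1] = 9/80*7/10 + 9/16*1/10 + 13/40*3/20 = 147/800
  d_2[2] = 9/80*1/20 + 9/16*1/2 + 13/40*3/4 = 849/1600
  d_2[3] = 9/80*1/4 + 9/16*2/5 + 13/40*1/10 = 457/1600
d_2 = (1=147/800, 2=849/1600, 3=457/1600)

Answer: 147/800 849/1600 457/1600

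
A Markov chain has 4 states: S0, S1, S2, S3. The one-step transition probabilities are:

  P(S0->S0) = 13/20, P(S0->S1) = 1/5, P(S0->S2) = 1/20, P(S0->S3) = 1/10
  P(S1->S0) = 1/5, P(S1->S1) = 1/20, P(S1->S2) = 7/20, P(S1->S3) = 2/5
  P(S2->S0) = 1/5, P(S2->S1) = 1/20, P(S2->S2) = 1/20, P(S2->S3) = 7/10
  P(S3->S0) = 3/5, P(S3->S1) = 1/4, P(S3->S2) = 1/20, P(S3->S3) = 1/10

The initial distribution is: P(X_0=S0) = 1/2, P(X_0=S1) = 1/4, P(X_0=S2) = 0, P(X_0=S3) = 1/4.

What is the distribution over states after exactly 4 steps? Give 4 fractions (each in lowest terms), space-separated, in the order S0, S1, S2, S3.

Propagating the distribution step by step (d_{t+1} = d_t * P):
d_0 = (S0=1/2, S1=1/4, S2=0, S3=1/4)
  d_1[S0] = 1/2*13/20 + 1/4*1/5 + 0*1/5 + 1/4*3/5 = 21/40
  d_1[S1] = 1/2*1/5 + 1/4*1/20 + 0*1/20 + 1/4*1/4 = 7/40
  d_1[S2] = 1/2*1/20 + 1/4*7/20 + 0*1/20 + 1/4*1/20 = 1/8
  d_1[S3] = 1/2*1/10 + 1/4*2/5 + 0*7/10 + 1/4*1/10 = 7/40
d_1 = (S0=21/40, S1=7/40, S2=1/8, S3=7/40)
  d_2[S0] = 21/40*13/20 + 7/40*1/5 + 1/8*1/5 + 7/40*3/5 = 81/160
  d_2[S1] = 21/40*1/5 + 7/40*1/20 + 1/8*1/20 + 7/40*1/4 = 131/800
  d_2[S2] = 21/40*1/20 + 7/40*7/20 + 1/8*1/20 + 7/40*1/20 = 41/400
  d_2[S3] = 21/40*1/10 + 7/40*2/5 + 1/8*7/10 + 7/40*1/10 = 91/400
d_2 = (S0=81/160, S1=131/800, S2=41/400, S3=91/400)
  d_3[S0] = 81/160*13/20 + 131/800*1/5 + 41/400*1/5 + 91/400*3/5 = 8301/16000
  d_3[S1] = 81/160*1/5 + 131/800*1/20 + 41/400*1/20 + 91/400*1/4 = 2743/16000
  d_3[S2] = 81/160*1/20 + 131/800*7/20 + 41/400*1/20 + 91/400*1/20 = 793/8000
  d_3[S3] = 81/160*1/10 + 131/800*2/5 + 41/400*7/10 + 91/400*1/10 = 337/1600
d_3 = (S0=8301/16000, S1=2743/16000, S2=793/8000, S3=337/1600)
  d_4[S0] = 8301/16000*13/20 + 2743/16000*1/5 + 793/8000*1/5 + 337/1600*3/5 = 165669/320000
  d_4[S1] = 8301/16000*1/5 + 2743/16000*1/20 + 793/8000*1/20 + 337/1600*1/4 = 54383/320000
  d_4[S2] = 8301/16000*1/20 + 2743/16000*7/20 + 793/8000*1/20 + 337/1600*1/20 = 16229/160000
  d_4[S3] = 8301/16000*1/10 + 2743/16000*2/5 + 793/8000*7/10 + 337/1600*1/10 = 6749/32000
d_4 = (S0=165669/320000, S1=54383/320000, S2=16229/160000, S3=6749/32000)

Answer: 165669/320000 54383/320000 16229/160000 6749/32000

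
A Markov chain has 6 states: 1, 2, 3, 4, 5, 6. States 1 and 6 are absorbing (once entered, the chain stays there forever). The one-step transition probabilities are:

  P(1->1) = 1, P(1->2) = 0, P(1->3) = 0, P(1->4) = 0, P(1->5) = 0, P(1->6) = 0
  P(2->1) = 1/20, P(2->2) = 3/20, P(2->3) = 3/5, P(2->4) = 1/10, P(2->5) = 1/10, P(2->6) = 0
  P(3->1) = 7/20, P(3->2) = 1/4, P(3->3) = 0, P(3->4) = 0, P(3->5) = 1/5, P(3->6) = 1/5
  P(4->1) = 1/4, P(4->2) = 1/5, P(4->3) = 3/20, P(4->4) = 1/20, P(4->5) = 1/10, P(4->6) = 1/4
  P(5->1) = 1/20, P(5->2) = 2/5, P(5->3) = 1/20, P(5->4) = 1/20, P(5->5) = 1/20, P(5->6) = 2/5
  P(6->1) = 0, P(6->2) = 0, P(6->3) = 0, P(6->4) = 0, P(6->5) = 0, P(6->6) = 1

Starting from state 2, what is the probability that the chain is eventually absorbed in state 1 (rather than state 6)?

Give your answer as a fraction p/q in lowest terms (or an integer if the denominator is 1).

Answer: 7393/13441

Derivation:
Let a_i = P(absorbed in 1 | start in state i).
Boundary conditions: a_1 = 1, a_6 = 0.
For each transient state i, a_i = sum_j P(i->j) * a_j:
  a_2 = 1/20*a_1 + 3/20*a_2 + 3/5*a_3 + 1/10*a_4 + 1/10*a_5 + 0*a_6
  a_3 = 7/20*a_1 + 1/4*a_2 + 0*a_3 + 0*a_4 + 1/5*a_5 + 1/5*a_6
  a_4 = 1/4*a_1 + 1/5*a_2 + 3/20*a_3 + 1/20*a_4 + 1/10*a_5 + 1/4*a_6
  a_5 = 1/20*a_1 + 2/5*a_2 + 1/20*a_3 + 1/20*a_4 + 1/20*a_5 + 2/5*a_6

Substituting a_1 = 1 and a_6 = 0, rearrange to (I - Q) a = r where r[i] = P(i -> 1):
  [17/20, -3/5, -1/10, -1/10] . (a_2, a_3, a_4, a_5) = 1/20
  [-1/4, 1, 0, -1/5] . (a_2, a_3, a_4, a_5) = 7/20
  [-1/5, -3/20, 19/20, -1/10] . (a_2, a_3, a_4, a_5) = 1/4
  [-2/5, -1/20, -1/20, 19/20] . (a_2, a_3, a_4, a_5) = 1/20

Solving yields:
  a_2 = 7393/13441
  a_3 = 22399/40323
  a_4 = 20260/40323
  a_5 = 13706/40323

Starting state is 2, so the absorption probability is a_2 = 7393/13441.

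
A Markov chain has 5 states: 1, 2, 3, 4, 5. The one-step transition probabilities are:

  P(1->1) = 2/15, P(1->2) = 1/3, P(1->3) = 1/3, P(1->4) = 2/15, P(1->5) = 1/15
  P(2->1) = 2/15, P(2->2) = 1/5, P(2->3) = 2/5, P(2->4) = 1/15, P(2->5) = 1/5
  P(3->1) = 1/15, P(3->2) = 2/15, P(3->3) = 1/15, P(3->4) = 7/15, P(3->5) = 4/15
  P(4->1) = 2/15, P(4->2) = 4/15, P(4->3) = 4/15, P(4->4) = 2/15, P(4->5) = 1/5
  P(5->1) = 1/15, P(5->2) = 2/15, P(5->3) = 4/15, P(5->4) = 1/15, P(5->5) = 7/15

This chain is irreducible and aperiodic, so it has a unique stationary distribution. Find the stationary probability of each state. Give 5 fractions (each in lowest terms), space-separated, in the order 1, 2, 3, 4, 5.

Answer: 28/285 217/1140 851/3420 211/1140 949/3420

Derivation:
The stationary distribution satisfies pi = pi * P, i.e.:
  pi_1 = 2/15*pi_1 + 2/15*pi_2 + 1/15*pi_3 + 2/15*pi_4 + 1/15*pi_5
  pi_2 = 1/3*pi_1 + 1/5*pi_2 + 2/15*pi_3 + 4/15*pi_4 + 2/15*pi_5
  pi_3 = 1/3*pi_1 + 2/5*pi_2 + 1/15*pi_3 + 4/15*pi_4 + 4/15*pi_5
  pi_4 = 2/15*pi_1 + 1/15*pi_2 + 7/15*pi_3 + 2/15*pi_4 + 1/15*pi_5
  pi_5 = 1/15*pi_1 + 1/5*pi_2 + 4/15*pi_3 + 1/5*pi_4 + 7/15*pi_5
with normalization: pi_1 + pi_2 + pi_3 + pi_4 + pi_5 = 1.

Using the first 4 balance equations plus normalization, the linear system A*pi = b is:
  [-13/15, 2/15, 1/15, 2/15, 1/15] . pi = 0
  [1/3, -4/5, 2/15, 4/15, 2/15] . pi = 0
  [1/3, 2/5, -14/15, 4/15, 4/15] . pi = 0
  [2/15, 1/15, 7/15, -13/15, 1/15] . pi = 0
  [1, 1, 1, 1, 1] . pi = 1

Solving yields:
  pi_1 = 28/285
  pi_2 = 217/1140
  pi_3 = 851/3420
  pi_4 = 211/1140
  pi_5 = 949/3420

Verification (pi * P):
  28/285*2/15 + 217/1140*2/15 + 851/3420*1/15 + 211/1140*2/15 + 949/3420*1/15 = 28/285 = pi_1  (ok)
  28/285*1/3 + 217/1140*1/5 + 851/3420*2/15 + 211/1140*4/15 + 949/3420*2/15 = 217/1140 = pi_2  (ok)
  28/285*1/3 + 217/1140*2/5 + 851/3420*1/15 + 211/1140*4/15 + 949/3420*4/15 = 851/3420 = pi_3  (ok)
  28/285*2/15 + 217/1140*1/15 + 851/3420*7/15 + 211/1140*2/15 + 949/3420*1/15 = 211/1140 = pi_4  (ok)
  28/285*1/15 + 217/1140*1/5 + 851/3420*4/15 + 211/1140*1/5 + 949/3420*7/15 = 949/3420 = pi_5  (ok)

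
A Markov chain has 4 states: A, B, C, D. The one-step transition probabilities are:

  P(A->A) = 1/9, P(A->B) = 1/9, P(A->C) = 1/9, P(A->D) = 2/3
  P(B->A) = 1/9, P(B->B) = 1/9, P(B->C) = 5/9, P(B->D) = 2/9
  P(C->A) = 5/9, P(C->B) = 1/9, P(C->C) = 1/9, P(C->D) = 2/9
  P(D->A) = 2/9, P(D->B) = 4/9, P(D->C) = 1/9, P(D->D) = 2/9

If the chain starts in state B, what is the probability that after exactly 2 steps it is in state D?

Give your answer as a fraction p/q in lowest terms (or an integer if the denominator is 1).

Computing P^2 by repeated multiplication:
P^1 =
  A: [1/9, 1/9, 1/9, 2/3]
  B: [1/9, 1/9, 5/9, 2/9]
  C: [5/9, 1/9, 1/9, 2/9]
  D: [2/9, 4/9, 1/9, 2/9]
P^2 =
  A: [19/81, 1/3, 13/81, 22/81]
  B: [31/81, 5/27, 13/81, 22/81]
  C: [5/27, 5/27, 13/81, 38/81]
  D: [5/27, 5/27, 25/81, 26/81]

(P^2)[B -> D] = 22/81

Answer: 22/81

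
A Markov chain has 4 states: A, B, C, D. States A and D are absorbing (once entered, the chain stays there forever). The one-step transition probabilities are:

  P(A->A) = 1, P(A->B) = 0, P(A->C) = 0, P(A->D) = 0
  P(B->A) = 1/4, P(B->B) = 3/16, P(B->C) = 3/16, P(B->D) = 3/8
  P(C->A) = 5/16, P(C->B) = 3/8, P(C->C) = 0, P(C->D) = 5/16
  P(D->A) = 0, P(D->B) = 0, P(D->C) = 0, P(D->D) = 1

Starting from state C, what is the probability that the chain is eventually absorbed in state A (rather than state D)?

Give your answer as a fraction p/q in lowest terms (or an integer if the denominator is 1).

Let a_i = P(absorbed in A | start in state i).
Boundary conditions: a_A = 1, a_D = 0.
For each transient state i, a_i = sum_j P(i->j) * a_j:
  a_B = 1/4*a_A + 3/16*a_B + 3/16*a_C + 3/8*a_D
  a_C = 5/16*a_A + 3/8*a_B + 0*a_C + 5/16*a_D

Substituting a_A = 1 and a_D = 0, rearrange to (I - Q) a = r where r[i] = P(i -> A):
  [13/16, -3/16] . (a_B, a_C) = 1/4
  [-3/8, 1] . (a_B, a_C) = 5/16

Solving yields:
  a_B = 79/190
  a_C = 89/190

Starting state is C, so the absorption probability is a_C = 89/190.

Answer: 89/190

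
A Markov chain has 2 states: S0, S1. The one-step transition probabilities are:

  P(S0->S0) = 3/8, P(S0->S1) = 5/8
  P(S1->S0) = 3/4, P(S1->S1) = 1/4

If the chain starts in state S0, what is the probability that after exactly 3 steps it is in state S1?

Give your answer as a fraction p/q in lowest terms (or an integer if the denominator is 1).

Answer: 245/512

Derivation:
Computing P^3 by repeated multiplication:
P^1 =
  S0: [3/8, 5/8]
  S1: [3/4, 1/4]
P^2 =
  S0: [39/64, 25/64]
  S1: [15/32, 17/32]
P^3 =
  S0: [267/512, 245/512]
  S1: [147/256, 109/256]

(P^3)[S0 -> S1] = 245/512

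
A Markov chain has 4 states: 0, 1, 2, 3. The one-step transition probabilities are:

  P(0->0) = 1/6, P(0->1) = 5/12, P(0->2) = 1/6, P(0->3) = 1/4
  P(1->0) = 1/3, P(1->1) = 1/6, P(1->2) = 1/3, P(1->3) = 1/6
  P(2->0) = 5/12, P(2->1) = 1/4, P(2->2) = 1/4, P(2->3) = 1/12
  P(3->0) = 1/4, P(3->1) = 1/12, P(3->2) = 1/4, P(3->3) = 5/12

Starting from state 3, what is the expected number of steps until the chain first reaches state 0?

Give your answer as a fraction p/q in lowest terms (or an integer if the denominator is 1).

Let h_i = expected steps to first reach 0 from state i.
Boundary: h_0 = 0.
First-step equations for the other states:
  h_1 = 1 + 1/3*h_0 + 1/6*h_1 + 1/3*h_2 + 1/6*h_3
  h_2 = 1 + 5/12*h_0 + 1/4*h_1 + 1/4*h_2 + 1/12*h_3
  h_3 = 1 + 1/4*h_0 + 1/12*h_1 + 1/4*h_2 + 5/12*h_3

Substituting h_0 = 0 and rearranging gives the linear system (I - Q) h = 1:
  [5/6, -1/3, -1/6] . (h_1, h_2, h_3) = 1
  [-1/4, 3/4, -1/12] . (h_1, h_2, h_3) = 1
  [-1/12, -1/4, 7/12] . (h_1, h_2, h_3) = 1

Solving yields:
  h_1 = 348/119
  h_2 = 318/119
  h_3 = 390/119

Starting state is 3, so the expected hitting time is h_3 = 390/119.

Answer: 390/119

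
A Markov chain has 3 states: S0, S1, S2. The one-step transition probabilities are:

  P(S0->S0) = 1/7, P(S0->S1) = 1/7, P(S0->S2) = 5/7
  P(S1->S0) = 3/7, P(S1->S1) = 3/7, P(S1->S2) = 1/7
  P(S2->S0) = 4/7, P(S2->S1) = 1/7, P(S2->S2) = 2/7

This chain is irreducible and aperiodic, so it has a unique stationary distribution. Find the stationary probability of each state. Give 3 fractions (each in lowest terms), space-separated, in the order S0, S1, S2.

The stationary distribution satisfies pi = pi * P, i.e.:
  pi_S0 = 1/7*pi_S0 + 3/7*pi_S1 + 4/7*pi_S2
  pi_S1 = 1/7*pi_S0 + 3/7*pi_S1 + 1/7*pi_S2
  pi_S2 = 5/7*pi_S0 + 1/7*pi_S1 + 2/7*pi_S2
with normalization: pi_S0 + pi_S1 + pi_S2 = 1.

Using the first 2 balance equations plus normalization, the linear system A*pi = b is:
  [-6/7, 3/7, 4/7] . pi = 0
  [1/7, -4/7, 1/7] . pi = 0
  [1, 1, 1] . pi = 1

Solving yields:
  pi_S0 = 19/50
  pi_S1 = 1/5
  pi_S2 = 21/50

Verification (pi * P):
  19/50*1/7 + 1/5*3/7 + 21/50*4/7 = 19/50 = pi_S0  (ok)
  19/50*1/7 + 1/5*3/7 + 21/50*1/7 = 1/5 = pi_S1  (ok)
  19/50*5/7 + 1/5*1/7 + 21/50*2/7 = 21/50 = pi_S2  (ok)

Answer: 19/50 1/5 21/50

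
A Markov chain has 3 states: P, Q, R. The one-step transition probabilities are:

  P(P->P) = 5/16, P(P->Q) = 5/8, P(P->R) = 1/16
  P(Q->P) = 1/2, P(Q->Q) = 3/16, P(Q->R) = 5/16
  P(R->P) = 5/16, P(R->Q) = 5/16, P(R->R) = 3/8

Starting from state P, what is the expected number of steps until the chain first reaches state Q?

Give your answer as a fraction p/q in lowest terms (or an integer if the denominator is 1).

Answer: 176/105

Derivation:
Let h_i = expected steps to first reach Q from state i.
Boundary: h_Q = 0.
First-step equations for the other states:
  h_P = 1 + 5/16*h_P + 5/8*h_Q + 1/16*h_R
  h_R = 1 + 5/16*h_P + 5/16*h_Q + 3/8*h_R

Substituting h_Q = 0 and rearranging gives the linear system (I - Q) h = 1:
  [11/16, -1/16] . (h_P, h_R) = 1
  [-5/16, 5/8] . (h_P, h_R) = 1

Solving yields:
  h_P = 176/105
  h_R = 256/105

Starting state is P, so the expected hitting time is h_P = 176/105.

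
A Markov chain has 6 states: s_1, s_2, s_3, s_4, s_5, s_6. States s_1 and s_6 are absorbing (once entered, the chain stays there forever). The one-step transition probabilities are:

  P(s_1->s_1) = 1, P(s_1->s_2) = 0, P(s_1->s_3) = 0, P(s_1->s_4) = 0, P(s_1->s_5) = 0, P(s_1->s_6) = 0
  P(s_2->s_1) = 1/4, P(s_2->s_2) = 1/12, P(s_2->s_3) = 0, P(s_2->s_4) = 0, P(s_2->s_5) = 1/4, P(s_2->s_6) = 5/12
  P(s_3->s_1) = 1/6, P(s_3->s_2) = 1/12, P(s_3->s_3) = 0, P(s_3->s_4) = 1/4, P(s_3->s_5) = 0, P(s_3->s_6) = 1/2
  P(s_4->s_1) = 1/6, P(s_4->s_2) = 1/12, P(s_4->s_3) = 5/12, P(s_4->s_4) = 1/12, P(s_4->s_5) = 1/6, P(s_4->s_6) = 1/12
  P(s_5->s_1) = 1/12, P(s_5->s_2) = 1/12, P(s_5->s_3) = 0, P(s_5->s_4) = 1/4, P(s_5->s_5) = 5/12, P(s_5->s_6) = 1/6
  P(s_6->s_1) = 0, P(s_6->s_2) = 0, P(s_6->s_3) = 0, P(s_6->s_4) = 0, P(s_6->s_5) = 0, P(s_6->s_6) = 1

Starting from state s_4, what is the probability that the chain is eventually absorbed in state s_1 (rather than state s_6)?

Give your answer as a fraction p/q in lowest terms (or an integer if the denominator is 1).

Let a_i = P(absorbed in s_1 | start in state i).
Boundary conditions: a_s_1 = 1, a_s_6 = 0.
For each transient state i, a_i = sum_j P(i->j) * a_j:
  a_s_2 = 1/4*a_s_1 + 1/12*a_s_2 + 0*a_s_3 + 0*a_s_4 + 1/4*a_s_5 + 5/12*a_s_6
  a_s_3 = 1/6*a_s_1 + 1/12*a_s_2 + 0*a_s_3 + 1/4*a_s_4 + 0*a_s_5 + 1/2*a_s_6
  a_s_4 = 1/6*a_s_1 + 1/12*a_s_2 + 5/12*a_s_3 + 1/12*a_s_4 + 1/6*a_s_5 + 1/12*a_s_6
  a_s_5 = 1/12*a_s_1 + 1/12*a_s_2 + 0*a_s_3 + 1/4*a_s_4 + 5/12*a_s_5 + 1/6*a_s_6

Substituting a_s_1 = 1 and a_s_6 = 0, rearrange to (I - Q) a = r where r[i] = P(i -> s_1):
  [11/12, 0, 0, -1/4] . (a_s_2, a_s_3, a_s_4, a_s_5) = 1/4
  [-1/12, 1, -1/4, 0] . (a_s_2, a_s_3, a_s_4, a_s_5) = 1/6
  [-1/12, -5/12, 11/12, -1/6] . (a_s_2, a_s_3, a_s_4, a_s_5) = 1/6
  [-1/12, 0, -1/4, 7/12] . (a_s_2, a_s_3, a_s_4, a_s_5) = 1/12

Solving yields:
  a_s_2 = 322/857
  a_s_3 = 2342/7713
  a_s_4 = 3260/7713
  a_s_5 = 971/2571

Starting state is s_4, so the absorption probability is a_s_4 = 3260/7713.

Answer: 3260/7713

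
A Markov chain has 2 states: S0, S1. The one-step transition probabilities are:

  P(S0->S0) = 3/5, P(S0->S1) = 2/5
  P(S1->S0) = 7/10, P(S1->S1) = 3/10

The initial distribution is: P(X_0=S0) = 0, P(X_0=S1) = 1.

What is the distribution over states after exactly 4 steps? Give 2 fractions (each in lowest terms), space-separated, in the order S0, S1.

Answer: 6363/10000 3637/10000

Derivation:
Propagating the distribution step by step (d_{t+1} = d_t * P):
d_0 = (S0=0, S1=1)
  d_1[S0] = 0*3/5 + 1*7/10 = 7/10
  d_1[S1] = 0*2/5 + 1*3/10 = 3/10
d_1 = (S0=7/10, S1=3/10)
  d_2[S0] = 7/10*3/5 + 3/10*7/10 = 63/100
  d_2[S1] = 7/10*2/5 + 3/10*3/10 = 37/100
d_2 = (S0=63/100, S1=37/100)
  d_3[S0] = 63/100*3/5 + 37/100*7/10 = 637/1000
  d_3[S1] = 63/100*2/5 + 37/100*3/10 = 363/1000
d_3 = (S0=637/1000, S1=363/1000)
  d_4[S0] = 637/1000*3/5 + 363/1000*7/10 = 6363/10000
  d_4[S1] = 637/1000*2/5 + 363/1000*3/10 = 3637/10000
d_4 = (S0=6363/10000, S1=3637/10000)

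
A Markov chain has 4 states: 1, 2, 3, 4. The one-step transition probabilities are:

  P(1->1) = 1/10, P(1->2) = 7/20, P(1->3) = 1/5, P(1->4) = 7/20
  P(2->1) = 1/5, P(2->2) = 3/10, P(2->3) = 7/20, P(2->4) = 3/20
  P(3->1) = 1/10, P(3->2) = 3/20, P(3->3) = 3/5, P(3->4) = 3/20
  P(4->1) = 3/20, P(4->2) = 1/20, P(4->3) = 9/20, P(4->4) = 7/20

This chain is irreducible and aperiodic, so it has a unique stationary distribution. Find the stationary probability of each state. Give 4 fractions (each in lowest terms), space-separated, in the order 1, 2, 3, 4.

The stationary distribution satisfies pi = pi * P, i.e.:
  pi_1 = 1/10*pi_1 + 1/5*pi_2 + 1/10*pi_3 + 3/20*pi_4
  pi_2 = 7/20*pi_1 + 3/10*pi_2 + 3/20*pi_3 + 1/20*pi_4
  pi_3 = 1/5*pi_1 + 7/20*pi_2 + 3/5*pi_3 + 9/20*pi_4
  pi_4 = 7/20*pi_1 + 3/20*pi_2 + 3/20*pi_3 + 7/20*pi_4
with normalization: pi_1 + pi_2 + pi_3 + pi_4 = 1.

Using the first 3 balance equations plus normalization, the linear system A*pi = b is:
  [-9/10, 1/5, 1/10, 3/20] . pi = 0
  [7/20, -7/10, 3/20, 1/20] . pi = 0
  [1/5, 7/20, -2/5, 9/20] . pi = 0
  [1, 1, 1, 1] . pi = 1

Solving yields:
  pi_1 = 679/5260
  pi_2 = 238/1315
  pi_3 = 2473/5260
  pi_4 = 289/1315

Verification (pi * P):
  679/5260*1/10 + 238/1315*1/5 + 2473/5260*1/10 + 289/1315*3/20 = 679/5260 = pi_1  (ok)
  679/5260*7/20 + 238/1315*3/10 + 2473/5260*3/20 + 289/1315*1/20 = 238/1315 = pi_2  (ok)
  679/5260*1/5 + 238/1315*7/20 + 2473/5260*3/5 + 289/1315*9/20 = 2473/5260 = pi_3  (ok)
  679/5260*7/20 + 238/1315*3/20 + 2473/5260*3/20 + 289/1315*7/20 = 289/1315 = pi_4  (ok)

Answer: 679/5260 238/1315 2473/5260 289/1315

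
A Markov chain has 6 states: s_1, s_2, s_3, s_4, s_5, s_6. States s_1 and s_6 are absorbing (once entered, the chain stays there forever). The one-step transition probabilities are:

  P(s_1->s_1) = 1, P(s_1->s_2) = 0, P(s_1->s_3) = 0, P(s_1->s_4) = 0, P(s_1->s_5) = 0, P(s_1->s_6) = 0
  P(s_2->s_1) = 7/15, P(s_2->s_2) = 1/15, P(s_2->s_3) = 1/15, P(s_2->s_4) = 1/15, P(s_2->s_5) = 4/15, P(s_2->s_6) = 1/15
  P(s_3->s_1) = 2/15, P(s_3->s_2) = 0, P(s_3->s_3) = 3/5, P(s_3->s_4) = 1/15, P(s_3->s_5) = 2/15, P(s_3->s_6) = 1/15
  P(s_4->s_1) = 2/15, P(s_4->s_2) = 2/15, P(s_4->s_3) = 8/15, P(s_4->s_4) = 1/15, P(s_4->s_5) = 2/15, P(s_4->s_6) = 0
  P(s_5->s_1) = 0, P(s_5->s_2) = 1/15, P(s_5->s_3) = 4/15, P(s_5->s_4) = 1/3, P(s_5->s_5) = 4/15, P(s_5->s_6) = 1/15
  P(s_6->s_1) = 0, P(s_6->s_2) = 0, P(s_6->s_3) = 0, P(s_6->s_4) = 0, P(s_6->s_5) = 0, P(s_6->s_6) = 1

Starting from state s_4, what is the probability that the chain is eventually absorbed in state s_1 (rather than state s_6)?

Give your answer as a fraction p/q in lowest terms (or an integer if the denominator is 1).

Let a_i = P(absorbed in s_1 | start in state i).
Boundary conditions: a_s_1 = 1, a_s_6 = 0.
For each transient state i, a_i = sum_j P(i->j) * a_j:
  a_s_2 = 7/15*a_s_1 + 1/15*a_s_2 + 1/15*a_s_3 + 1/15*a_s_4 + 4/15*a_s_5 + 1/15*a_s_6
  a_s_3 = 2/15*a_s_1 + 0*a_s_2 + 3/5*a_s_3 + 1/15*a_s_4 + 2/15*a_s_5 + 1/15*a_s_6
  a_s_4 = 2/15*a_s_1 + 2/15*a_s_2 + 8/15*a_s_3 + 1/15*a_s_4 + 2/15*a_s_5 + 0*a_s_6
  a_s_5 = 0*a_s_1 + 1/15*a_s_2 + 4/15*a_s_3 + 1/3*a_s_4 + 4/15*a_s_5 + 1/15*a_s_6

Substituting a_s_1 = 1 and a_s_6 = 0, rearrange to (I - Q) a = r where r[i] = P(i -> s_1):
  [14/15, -1/15, -1/15, -4/15] . (a_s_2, a_s_3, a_s_4, a_s_5) = 7/15
  [0, 2/5, -1/15, -2/15] . (a_s_2, a_s_3, a_s_4, a_s_5) = 2/15
  [-2/15, -8/15, 14/15, -2/15] . (a_s_2, a_s_3, a_s_4, a_s_5) = 2/15
  [-1/15, -4/15, -1/3, 11/15] . (a_s_2, a_s_3, a_s_4, a_s_5) = 0

Solving yields:
  a_s_2 = 2855/3636
  a_s_3 = 610/909
  a_s_4 = 443/606
  a_s_5 = 785/1212

Starting state is s_4, so the absorption probability is a_s_4 = 443/606.

Answer: 443/606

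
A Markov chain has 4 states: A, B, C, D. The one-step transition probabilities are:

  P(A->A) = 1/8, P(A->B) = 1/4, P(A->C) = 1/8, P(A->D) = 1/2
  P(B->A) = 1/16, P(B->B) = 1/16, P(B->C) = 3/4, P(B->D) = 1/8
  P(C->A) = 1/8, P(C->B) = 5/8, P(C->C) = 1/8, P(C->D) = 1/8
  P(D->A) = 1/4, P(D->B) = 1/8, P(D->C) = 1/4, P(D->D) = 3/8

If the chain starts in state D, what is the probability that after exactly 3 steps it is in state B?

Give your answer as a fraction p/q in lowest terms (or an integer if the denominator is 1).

Answer: 519/2048

Derivation:
Computing P^3 by repeated multiplication:
P^1 =
  A: [1/8, 1/4, 1/8, 1/2]
  B: [1/16, 1/16, 3/4, 1/8]
  C: [1/8, 5/8, 1/8, 1/8]
  D: [1/4, 1/8, 1/4, 3/8]
P^2 =
  A: [11/64, 3/16, 11/32, 19/64]
  B: [35/256, 129/256, 23/128, 23/128]
  C: [13/128, 21/128, 17/32, 13/64]
  D: [21/128, 35/128, 1/4, 5/16]
P^3 =
  A: [77/512, 157/512, 143/512, 135/512]
  B: [475/4096, 821/4096, 947/2048, 453/2048]
  C: [287/2048, 805/2048, 259/1024, 219/1024]
  D: [301/2048, 519/2048, 343/1024, 271/1024]

(P^3)[D -> B] = 519/2048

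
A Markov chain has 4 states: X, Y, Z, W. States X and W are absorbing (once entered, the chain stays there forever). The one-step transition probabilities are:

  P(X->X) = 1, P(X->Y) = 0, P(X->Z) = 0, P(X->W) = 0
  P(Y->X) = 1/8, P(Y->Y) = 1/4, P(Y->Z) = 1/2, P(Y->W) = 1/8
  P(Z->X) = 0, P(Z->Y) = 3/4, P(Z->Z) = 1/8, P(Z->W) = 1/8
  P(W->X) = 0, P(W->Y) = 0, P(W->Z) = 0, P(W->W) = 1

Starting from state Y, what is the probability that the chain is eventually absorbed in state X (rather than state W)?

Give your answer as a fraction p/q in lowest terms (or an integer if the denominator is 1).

Answer: 7/18

Derivation:
Let a_i = P(absorbed in X | start in state i).
Boundary conditions: a_X = 1, a_W = 0.
For each transient state i, a_i = sum_j P(i->j) * a_j:
  a_Y = 1/8*a_X + 1/4*a_Y + 1/2*a_Z + 1/8*a_W
  a_Z = 0*a_X + 3/4*a_Y + 1/8*a_Z + 1/8*a_W

Substituting a_X = 1 and a_W = 0, rearrange to (I - Q) a = r where r[i] = P(i -> X):
  [3/4, -1/2] . (a_Y, a_Z) = 1/8
  [-3/4, 7/8] . (a_Y, a_Z) = 0

Solving yields:
  a_Y = 7/18
  a_Z = 1/3

Starting state is Y, so the absorption probability is a_Y = 7/18.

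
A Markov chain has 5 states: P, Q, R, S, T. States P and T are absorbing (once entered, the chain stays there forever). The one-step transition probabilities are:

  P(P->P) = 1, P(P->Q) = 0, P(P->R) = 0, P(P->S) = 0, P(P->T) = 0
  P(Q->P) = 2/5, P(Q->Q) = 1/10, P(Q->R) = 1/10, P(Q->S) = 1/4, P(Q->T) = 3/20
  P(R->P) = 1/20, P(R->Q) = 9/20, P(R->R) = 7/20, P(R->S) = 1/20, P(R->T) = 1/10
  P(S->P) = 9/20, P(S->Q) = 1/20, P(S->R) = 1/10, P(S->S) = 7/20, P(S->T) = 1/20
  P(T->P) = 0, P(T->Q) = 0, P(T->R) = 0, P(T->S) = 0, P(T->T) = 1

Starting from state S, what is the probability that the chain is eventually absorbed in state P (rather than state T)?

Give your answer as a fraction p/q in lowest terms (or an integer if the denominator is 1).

Let a_i = P(absorbed in P | start in state i).
Boundary conditions: a_P = 1, a_T = 0.
For each transient state i, a_i = sum_j P(i->j) * a_j:
  a_Q = 2/5*a_P + 1/10*a_Q + 1/10*a_R + 1/4*a_S + 3/20*a_T
  a_R = 1/20*a_P + 9/20*a_Q + 7/20*a_R + 1/20*a_S + 1/10*a_T
  a_S = 9/20*a_P + 1/20*a_Q + 1/10*a_R + 7/20*a_S + 1/20*a_T

Substituting a_P = 1 and a_T = 0, rearrange to (I - Q) a = r where r[i] = P(i -> P):
  [9/10, -1/10, -1/4] . (a_Q, a_R, a_S) = 2/5
  [-9/20, 13/20, -1/20] . (a_Q, a_R, a_S) = 1/20
  [-1/20, -1/10, 13/20] . (a_Q, a_R, a_S) = 9/20

Solving yields:
  a_Q = 395/523
  a_R = 348/523
  a_S = 446/523

Starting state is S, so the absorption probability is a_S = 446/523.

Answer: 446/523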